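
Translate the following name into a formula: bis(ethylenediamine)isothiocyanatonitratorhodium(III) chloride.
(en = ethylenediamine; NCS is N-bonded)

[Rh(en)2(NCS)(NO3)]Cl

Ligands: 2 ethylenediamine (en, neutral), 1 isothiocyanato (NCS, -1), 1 nitrato (NO3, -1). Ligand charge sum = -2.
With Rh in oxidation state +3, the complex ion is [Rh...]^1+.
Charge balance with chloride (-1) requires 1 complex ion per 1 chloride.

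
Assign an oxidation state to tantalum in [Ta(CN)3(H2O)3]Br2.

+5

2 bromide outside the brackets (-1 each) → the complex ion is 2+.
Ligand charges: 3×H2O neutral; 3×CN = -3; sum -3.
Ta + (-3) = 2+ ⇒ Ta is +5.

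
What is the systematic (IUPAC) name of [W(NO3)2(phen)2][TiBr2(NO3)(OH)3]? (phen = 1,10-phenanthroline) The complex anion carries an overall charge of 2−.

dinitratobis(1,10-phenanthroline)tungsten(IV) dibromotrihydroxonitratotitanate(IV)

Both ions are complex: the cation is named first with the plain metal name, the anion second with the -ate form; each ion's ligands are alphabetised independently.
The complex anion is given as 2−; its ligand charges sum to -6, so Ti = +4.
A 1:1 salt means the cation carries the equal and opposite charge, 2+.
Cation: ligand charges sum to -2; for the ion to be 2+, W = +4.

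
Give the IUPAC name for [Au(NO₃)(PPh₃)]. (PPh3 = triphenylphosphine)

nitrato(triphenylphosphine)gold(I)

There is no counter-ion, so the complex is neutral overall.
Ligand charges: 1×nitrato (-1 each), 1×triphenylphosphine (neutral); total -1. So Au + (-1) = 0, giving Au = +1.
Ligands are named alphabetically: nitrato before triphenylphosphine.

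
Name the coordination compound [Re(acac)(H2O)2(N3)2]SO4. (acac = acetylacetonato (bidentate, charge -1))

The 1 sulfate counter-ion carries a total charge of -2, so each complex ion is 2+.
Ligand charges: 1×acetylacetonato (-1 each), 2×azido (-1 each), 2×aqua (neutral); total -3. So Re + (-3) = 2+, giving Re = +5.
Ligands are named alphabetically: acetylacetonato before aqua before azido.

(acetylacetonato)diaquadiazidorhenium(V) sulfate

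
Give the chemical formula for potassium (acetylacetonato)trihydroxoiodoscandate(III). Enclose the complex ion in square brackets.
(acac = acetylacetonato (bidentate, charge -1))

Ligands: 3 hydroxo (OH, -1), 1 acetylacetonato (acac, -1), 1 iodo (I, -1). Ligand charge sum = -5.
Charge balance with potassium (+1) requires 1 complex ion per 2 potassium.

K2[Sc(acac)I(OH)3]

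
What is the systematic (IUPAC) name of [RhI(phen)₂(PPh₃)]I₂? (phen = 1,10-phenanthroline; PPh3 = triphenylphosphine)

The 2 iodide counter-ions carry a total charge of -2, so each complex ion is 2+.
Ligand charges: 2×1,10-phenanthroline (neutral), 1×iodo (-1 each), 1×triphenylphosphine (neutral); total -1. So Rh + (-1) = 2+, giving Rh = +3.
Ligands are named alphabetically: iodo before phenanthroline before triphenylphosphine.

iodobis(1,10-phenanthroline)(triphenylphosphine)rhodium(III) iodide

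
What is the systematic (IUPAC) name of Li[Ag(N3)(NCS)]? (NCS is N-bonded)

The 1 lithium counter-ion carries a total charge of +1, so each complex ion is 1−.
Ligand charges: 1×isothiocyanato (-1 each), 1×azido (-1 each); total -2. So Ag + (-2) = 1−, giving Ag = +1.
The complex ion is anionic, so silver takes the -ate form argentate(I).

lithium azidoisothiocyanatoargentate(I)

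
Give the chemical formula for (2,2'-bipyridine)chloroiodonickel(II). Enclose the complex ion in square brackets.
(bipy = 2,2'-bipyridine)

Ligands: 1 iodo (I, -1), 1 chloro (Cl, -1), 1 2,2'-bipyridine (bipy, neutral). Ligand charge sum = -2.
With Ni in oxidation state +2, the complex ion is [Ni...].

[Ni(bipy)ClI]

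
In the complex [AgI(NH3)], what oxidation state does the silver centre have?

No counter-ion: the bracketed complex is neutral.
Ligand charges: 1×NH3 neutral; 1×I = -1; sum -1.
Ag + (-1) = 0 ⇒ Ag is +1.

+1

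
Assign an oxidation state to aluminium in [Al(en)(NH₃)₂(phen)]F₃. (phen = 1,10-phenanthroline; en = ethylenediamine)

+3

3 fluoride outside the brackets (-1 each) → the complex ion is 3+.
Ligand charges: 1×phen neutral; 2×NH3 neutral; 1×en neutral; sum 0.
Al + (0) = 3+ ⇒ Al is +3.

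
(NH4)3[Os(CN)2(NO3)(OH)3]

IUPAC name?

ammonium dicyanotrihydroxonitratoosmate(III)

The 3 ammonium counter-ions carry a total charge of +3, so each complex ion is 3−.
Ligand charges: 2×cyano (-1 each), 1×nitrato (-1 each), 3×hydroxo (-1 each); total -6. So Os + (-6) = 3−, giving Os = +3.
Ligands are named alphabetically: cyano before hydroxo before nitrato.
The complex ion is anionic, so osmium takes the -ate form osmate(III).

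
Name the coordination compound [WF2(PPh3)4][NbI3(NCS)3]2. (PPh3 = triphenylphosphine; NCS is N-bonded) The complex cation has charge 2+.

difluorotetrakis(triphenylphosphine)tungsten(IV) triiodotriisothiocyanatoniobate(V)

Both ions are complex: the cation is named first with the plain metal name, the anion second with the -ate form; each ion's ligands are alphabetised independently.
The complex cation is given as 2+; its ligand charges sum to -2, so W = +4.
With 2 anions per cation, each anion must be 2/2 = 1−.
Anion: ligand charges sum to -6; for the ion to be 1−, Nb = +5.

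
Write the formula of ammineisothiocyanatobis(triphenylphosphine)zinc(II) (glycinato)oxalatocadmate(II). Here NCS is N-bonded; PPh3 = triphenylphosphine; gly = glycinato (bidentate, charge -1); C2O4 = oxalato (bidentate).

[Zn(NCS)(NH3)(PPh3)2][Cd(C2O4)(gly)]

Cation [Zn…]: ligand charges -1, Zn(II) ⇒ ion charge 1+.
Anion [Cd…]: ligand charges -3, Cd(II) ⇒ ion charge 1−.
One 1+ cation balances one 1− anion.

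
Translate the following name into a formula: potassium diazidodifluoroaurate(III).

K[AuF2(N3)2]

Ligands: 2 fluoro (F, -1), 2 azido (N3, -1). Ligand charge sum = -4.
With Au in oxidation state +3, the complex ion is [Au...]^1−.
Charge balance with potassium (+1) requires 1 complex ion per 1 potassium.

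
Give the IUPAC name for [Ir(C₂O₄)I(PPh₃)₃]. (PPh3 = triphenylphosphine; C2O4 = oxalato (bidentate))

There is no counter-ion, so the complex is neutral overall.
Ligand charges: 1×iodo (-1 each), 3×triphenylphosphine (neutral), 1×oxalato (-2 each); total -3. So Ir + (-3) = 0, giving Ir = +3.
Ligands are named alphabetically: iodo before oxalato before triphenylphosphine.

iodooxalatotris(triphenylphosphine)iridium(III)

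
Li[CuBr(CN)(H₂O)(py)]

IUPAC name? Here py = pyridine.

The 1 lithium counter-ion carries a total charge of +1, so each complex ion is 1−.
Ligand charges: 1×pyridine (neutral), 1×aqua (neutral), 1×bromo (-1 each), 1×cyano (-1 each); total -2. So Cu + (-2) = 1−, giving Cu = +1.
Ligands are named alphabetically: aqua before bromo before cyano before pyridine.
The complex ion is anionic, so copper takes the -ate form cuprate(I).

lithium aquabromocyano(pyridine)cuprate(I)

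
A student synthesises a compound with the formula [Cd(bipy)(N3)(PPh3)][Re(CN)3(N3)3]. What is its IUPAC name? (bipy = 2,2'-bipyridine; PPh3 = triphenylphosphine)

Both ions are complex: the cation is named first with the plain metal name, the anion second with the -ate form; each ion's ligands are alphabetised independently.
Cadmium is always +2 in its complexes; the cation's ligand charges sum to -1, so the complex cation is 1+.
A 1:1 salt means the anion carries the equal and opposite charge, 1−.
Anion: ligand charges sum to -6; for the ion to be 1−, Re = +5.

azido(2,2'-bipyridine)(triphenylphosphine)cadmium(II) triazidotricyanorhenate(V)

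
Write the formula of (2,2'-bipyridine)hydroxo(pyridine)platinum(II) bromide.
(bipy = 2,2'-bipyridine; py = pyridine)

Ligands: 1 2,2'-bipyridine (bipy, neutral), 1 hydroxo (OH, -1), 1 pyridine (py, neutral). Ligand charge sum = -1.
With Pt in oxidation state +2, the complex ion is [Pt...]^1+.
Charge balance with bromide (-1) requires 1 complex ion per 1 bromide.

[Pt(bipy)(OH)(py)]Br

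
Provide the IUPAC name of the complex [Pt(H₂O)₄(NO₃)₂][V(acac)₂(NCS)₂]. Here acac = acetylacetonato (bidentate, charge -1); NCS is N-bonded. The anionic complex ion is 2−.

The complex anion is given as 2−; its ligand charges sum to -4, so V = +2.
A 1:1 salt means the cation carries the equal and opposite charge, 2+.
Cation: ligand charges sum to -2; for the ion to be 2+, Pt = +4.

tetraaquadinitratoplatinum(IV) bis(acetylacetonato)diisothiocyanatovanadate(II)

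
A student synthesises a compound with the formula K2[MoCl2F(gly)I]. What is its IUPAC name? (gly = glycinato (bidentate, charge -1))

potassium dichlorofluoro(glycinato)iodomolybdate(III)

The 2 potassium counter-ions carry a total charge of +2, so each complex ion is 2−.
Ligand charges: 1×glycinato (-1 each), 2×chloro (-1 each), 1×fluoro (-1 each), 1×iodo (-1 each); total -5. So Mo + (-5) = 2−, giving Mo = +3.
Ligands are named alphabetically: chloro before fluoro before glycinato before iodo.
The complex ion is anionic, so molybdenum takes the -ate form molybdate(III).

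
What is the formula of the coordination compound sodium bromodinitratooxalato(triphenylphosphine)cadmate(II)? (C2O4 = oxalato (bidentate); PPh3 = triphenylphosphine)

Ligands: 1 oxalato (C2O4, -2), 1 triphenylphosphine (PPh3, neutral), 1 bromo (Br, -1), 2 nitrato (NO3, -1). Ligand charge sum = -5.
With Cd in oxidation state +2, the complex ion is [Cd...]^3−.
Charge balance with sodium (+1) requires 1 complex ion per 3 sodium.

Na3[CdBr(C2O4)(NO3)2(PPh3)]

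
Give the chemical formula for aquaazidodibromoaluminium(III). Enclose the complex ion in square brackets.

[AlBr2(H2O)(N3)]

Ligands: 1 azido (N3, -1), 1 aqua (H2O, neutral), 2 bromo (Br, -1). Ligand charge sum = -3.
With Al in oxidation state +3, the complex ion is [Al...].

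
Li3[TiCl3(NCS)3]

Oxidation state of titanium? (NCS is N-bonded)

+3

3 lithium outside the brackets (+1 each) → the complex ion is 3−.
Ligand charges: 3×NCS = -3; 3×Cl = -3; sum -6.
Ti + (-6) = 3− ⇒ Ti is +3.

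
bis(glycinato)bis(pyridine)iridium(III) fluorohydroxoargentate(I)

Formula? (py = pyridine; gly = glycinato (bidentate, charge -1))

[Ir(gly)2(py)2][AgF(OH)]

Cation [Ir…]: ligand charges -2, Ir(III) ⇒ ion charge 1+.
Anion [Ag…]: ligand charges -2, Ag(I) ⇒ ion charge 1−.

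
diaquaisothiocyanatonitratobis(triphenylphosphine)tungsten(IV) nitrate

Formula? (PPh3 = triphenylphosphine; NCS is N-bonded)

[W(H2O)2(NCS)(NO3)(PPh3)2](NO3)2

Ligands: 2 aqua (H2O, neutral), 2 triphenylphosphine (PPh3, neutral), 1 isothiocyanato (NCS, -1), 1 nitrato (NO3, -1). Ligand charge sum = -2.
With W in oxidation state +4, the complex ion is [W...]^2+.
Charge balance with nitrate (-1) requires 1 complex ion per 2 nitrate.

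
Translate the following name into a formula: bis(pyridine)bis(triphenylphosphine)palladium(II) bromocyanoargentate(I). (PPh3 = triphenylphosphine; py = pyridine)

Cation [Pd…]: ligand charges 0, Pd(II) ⇒ ion charge 2+.
Anion [Ag…]: ligand charges -2, Ag(I) ⇒ ion charge 1−.
One 2+ cation requires 2 of the 1− anion.

[Pd(PPh3)2(py)2][AgBr(CN)]2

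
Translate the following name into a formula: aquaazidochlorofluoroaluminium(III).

[AlClF(H2O)(N3)]

Ligands: 1 azido (N3, -1), 1 aqua (H2O, neutral), 1 chloro (Cl, -1), 1 fluoro (F, -1). Ligand charge sum = -3.
With Al in oxidation state +3, the complex ion is [Al...].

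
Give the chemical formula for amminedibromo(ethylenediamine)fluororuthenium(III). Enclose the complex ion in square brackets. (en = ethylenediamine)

[RuBr2(en)F(NH3)]

Ligands: 1 ethylenediamine (en, neutral), 1 fluoro (F, -1), 2 bromo (Br, -1), 1 ammine (NH3, neutral). Ligand charge sum = -3.
With Ru in oxidation state +3, the complex ion is [Ru...].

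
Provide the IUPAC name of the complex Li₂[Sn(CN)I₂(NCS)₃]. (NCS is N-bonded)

lithium cyanodiiodotriisothiocyanatostannate(IV)

The 2 lithium counter-ions carry a total charge of +2, so each complex ion is 2−.
Ligand charges: 2×iodo (-1 each), 3×isothiocyanato (-1 each), 1×cyano (-1 each); total -6. So Sn + (-6) = 2−, giving Sn = +4.
Ligands are named alphabetically: cyano before iodo before isothiocyanato.
The complex ion is anionic, so tin takes the -ate form stannate(IV).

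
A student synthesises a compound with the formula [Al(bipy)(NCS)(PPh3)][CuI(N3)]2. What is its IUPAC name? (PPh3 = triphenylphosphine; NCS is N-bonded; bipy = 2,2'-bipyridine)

(2,2'-bipyridine)isothiocyanato(triphenylphosphine)aluminium(III) azidoiodocuprate(I)

Both ions are complex: the cation is named first with the plain metal name, the anion second with the -ate form; each ion's ligands are alphabetised independently.
Aluminium is always +3 in its complexes; the cation's ligand charges sum to -1, so the complex cation is 2+.
With 2 anions per cation, each anion must be 2/2 = 1−.
Anion: ligand charges sum to -2; for the ion to be 1−, Cu = +1.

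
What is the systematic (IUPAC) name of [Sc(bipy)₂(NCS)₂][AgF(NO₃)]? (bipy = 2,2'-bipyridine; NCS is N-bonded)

bis(2,2'-bipyridine)diisothiocyanatoscandium(III) fluoronitratoargentate(I)

Scandium is always +3 in its complexes; the cation's ligand charges sum to -2, so the complex cation is 1+.
A 1:1 salt means the anion carries the equal and opposite charge, 1−.
Anion: ligand charges sum to -2; for the ion to be 1−, Ag = +1.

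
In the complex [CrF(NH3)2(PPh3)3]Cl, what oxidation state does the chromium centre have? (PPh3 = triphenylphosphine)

+2

1 chloride outside the brackets (-1 each) → the complex ion is 1+.
Ligand charges: 1×F = -1; 2×NH3 neutral; 3×PPh3 neutral; sum -1.
Cr + (-1) = 1+ ⇒ Cr is +2.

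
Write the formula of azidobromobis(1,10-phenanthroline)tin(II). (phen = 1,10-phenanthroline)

Ligands: 1 bromo (Br, -1), 2 1,10-phenanthroline (phen, neutral), 1 azido (N3, -1). Ligand charge sum = -2.
With Sn in oxidation state +2, the complex ion is [Sn...].

[SnBr(N3)(phen)2]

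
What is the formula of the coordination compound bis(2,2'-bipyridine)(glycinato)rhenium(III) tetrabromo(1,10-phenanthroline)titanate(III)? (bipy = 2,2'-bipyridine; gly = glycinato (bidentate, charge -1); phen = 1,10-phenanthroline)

[Re(bipy)2(gly)][TiBr4(phen)]2

Cation [Re…]: ligand charges -1, Re(III) ⇒ ion charge 2+.
Anion [Ti…]: ligand charges -4, Ti(III) ⇒ ion charge 1−.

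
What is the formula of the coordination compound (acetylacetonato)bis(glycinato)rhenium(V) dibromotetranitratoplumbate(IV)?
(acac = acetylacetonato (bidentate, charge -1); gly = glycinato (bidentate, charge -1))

[Re(acac)(gly)2][PbBr2(NO3)4]

Cation [Re…]: ligand charges -3, Re(V) ⇒ ion charge 2+.
Anion [Pb…]: ligand charges -6, Pb(IV) ⇒ ion charge 2−.
One 2+ cation balances one 2− anion.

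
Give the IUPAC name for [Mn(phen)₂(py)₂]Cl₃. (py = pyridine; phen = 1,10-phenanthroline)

bis(1,10-phenanthroline)bis(pyridine)manganese(III) chloride

The 3 chloride counter-ions carry a total charge of -3, so each complex ion is 3+.
Ligand charges: 2×pyridine (neutral), 2×1,10-phenanthroline (neutral); total 0. So Mn + (0) = 3+, giving Mn = +3.
Ligands are named alphabetically: phenanthroline before pyridine.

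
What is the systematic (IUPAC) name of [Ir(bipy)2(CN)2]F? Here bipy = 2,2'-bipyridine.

bis(2,2'-bipyridine)dicyanoiridium(III) fluoride

The 1 fluoride counter-ion carries a total charge of -1, so each complex ion is 1+.
Ligand charges: 2×2,2'-bipyridine (neutral), 2×cyano (-1 each); total -2. So Ir + (-2) = 1+, giving Ir = +3.
Ligands are named alphabetically: bipyridine before cyano.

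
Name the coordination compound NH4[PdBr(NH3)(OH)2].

The 1 ammonium counter-ion carries a total charge of +1, so each complex ion is 1−.
Ligand charges: 1×bromo (-1 each), 1×ammine (neutral), 2×hydroxo (-1 each); total -3. So Pd + (-3) = 1−, giving Pd = +2.
The complex ion is anionic, so palladium takes the -ate form palladate(II).

ammonium amminebromodihydroxopalladate(II)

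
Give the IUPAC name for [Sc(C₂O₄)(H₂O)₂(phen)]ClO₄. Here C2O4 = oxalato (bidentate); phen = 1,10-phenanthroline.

The 1 perchlorate counter-ion carries a total charge of -1, so each complex ion is 1+.
Ligand charges: 2×aqua (neutral), 1×oxalato (-2 each), 1×1,10-phenanthroline (neutral); total -2. So Sc + (-2) = 1+, giving Sc = +3.
Ligands are named alphabetically: aqua before oxalato before phenanthroline.

diaquaoxalato(1,10-phenanthroline)scandium(III) perchlorate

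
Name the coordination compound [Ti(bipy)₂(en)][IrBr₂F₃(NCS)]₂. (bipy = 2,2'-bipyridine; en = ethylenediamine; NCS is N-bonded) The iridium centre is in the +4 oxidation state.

bis(2,2'-bipyridine)(ethylenediamine)titanium(IV) dibromotrifluoroisothiocyanatoiridate(IV)

Both ions are complex: the cation is named first with the plain metal name, the anion second with the -ate form; each ion's ligands are alphabetised independently.
Ir is given as +4; the anion's ligand charges sum to -6, so the complex anion is 2−.
With 2 anions per cation, the cation must be 2×2 = 4+.
Cation: ligand charges sum to 0; for the ion to be 4+, Ti = +4.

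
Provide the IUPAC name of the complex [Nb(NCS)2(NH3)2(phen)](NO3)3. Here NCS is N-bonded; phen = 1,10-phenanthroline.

diamminediisothiocyanato(1,10-phenanthroline)niobium(V) nitrate

The 3 nitrate counter-ions carry a total charge of -3, so each complex ion is 3+.
Ligand charges: 2×isothiocyanato (-1 each), 1×1,10-phenanthroline (neutral), 2×ammine (neutral); total -2. So Nb + (-2) = 3+, giving Nb = +5.
Ligands are named alphabetically: ammine before isothiocyanato before phenanthroline.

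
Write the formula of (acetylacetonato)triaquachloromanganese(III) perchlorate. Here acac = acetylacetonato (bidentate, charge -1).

[Mn(acac)Cl(H2O)3]ClO4

Ligands: 1 acetylacetonato (acac, -1), 3 aqua (H2O, neutral), 1 chloro (Cl, -1). Ligand charge sum = -2.
With Mn in oxidation state +3, the complex ion is [Mn...]^1+.
Charge balance with perchlorate (-1) requires 1 complex ion per 1 perchlorate.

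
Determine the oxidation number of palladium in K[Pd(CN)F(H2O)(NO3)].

+2

1 potassium outside the brackets (+1 each) → the complex ion is 1−.
Ligand charges: 1×NO3 = -1; 1×F = -1; 1×H2O neutral; 1×CN = -1; sum -3.
Pd + (-3) = 1− ⇒ Pd is +2.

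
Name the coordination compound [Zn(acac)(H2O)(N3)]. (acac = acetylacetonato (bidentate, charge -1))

(acetylacetonato)aquaazidozinc(II)

There is no counter-ion, so the complex is neutral overall.
Ligand charges: 1×aqua (neutral), 1×acetylacetonato (-1 each), 1×azido (-1 each); total -2. So Zn + (-2) = 0, giving Zn = +2.
Ligands are named alphabetically: acetylacetonato before aqua before azido.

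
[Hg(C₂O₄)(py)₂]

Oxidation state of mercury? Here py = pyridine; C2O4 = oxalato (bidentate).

No counter-ion: the bracketed complex is neutral.
Ligand charges: 2×py neutral; 1×C2O4 = -2; sum -2.
Hg + (-2) = 0 ⇒ Hg is +2.

+2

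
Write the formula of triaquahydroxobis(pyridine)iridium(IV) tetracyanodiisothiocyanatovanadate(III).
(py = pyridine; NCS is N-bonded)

Cation [Ir…]: ligand charges -1, Ir(IV) ⇒ ion charge 3+.
Anion [V…]: ligand charges -6, V(III) ⇒ ion charge 3−.
One 3+ cation balances one 3− anion.

[Ir(H2O)3(OH)(py)2][V(CN)4(NCS)2]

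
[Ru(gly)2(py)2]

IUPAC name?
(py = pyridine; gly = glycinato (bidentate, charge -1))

There is no counter-ion, so the complex is neutral overall.
Ligand charges: 2×pyridine (neutral), 2×glycinato (-1 each); total -2. So Ru + (-2) = 0, giving Ru = +2.
Ligands are named alphabetically: glycinato before pyridine.

bis(glycinato)bis(pyridine)ruthenium(II)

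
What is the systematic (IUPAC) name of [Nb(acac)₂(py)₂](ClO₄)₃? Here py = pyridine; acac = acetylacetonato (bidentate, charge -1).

The 3 perchlorate counter-ions carry a total charge of -3, so each complex ion is 3+.
Ligand charges: 2×pyridine (neutral), 2×acetylacetonato (-1 each); total -2. So Nb + (-2) = 3+, giving Nb = +5.
Ligands are named alphabetically: acetylacetonato before pyridine.

bis(acetylacetonato)bis(pyridine)niobium(V) perchlorate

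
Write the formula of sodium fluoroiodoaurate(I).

Ligands: 1 fluoro (F, -1), 1 iodo (I, -1). Ligand charge sum = -2.
With Au in oxidation state +1, the complex ion is [Au...]^1−.
Charge balance with sodium (+1) requires 1 complex ion per 1 sodium.

Na[AuFI]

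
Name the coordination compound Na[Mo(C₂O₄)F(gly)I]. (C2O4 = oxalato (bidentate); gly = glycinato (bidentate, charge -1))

sodium fluoro(glycinato)iodooxalatomolybdate(IV)

The 1 sodium counter-ion carries a total charge of +1, so each complex ion is 1−.
Ligand charges: 1×oxalato (-2 each), 1×fluoro (-1 each), 1×glycinato (-1 each), 1×iodo (-1 each); total -5. So Mo + (-5) = 1−, giving Mo = +4.
The complex ion is anionic, so molybdenum takes the -ate form molybdate(IV).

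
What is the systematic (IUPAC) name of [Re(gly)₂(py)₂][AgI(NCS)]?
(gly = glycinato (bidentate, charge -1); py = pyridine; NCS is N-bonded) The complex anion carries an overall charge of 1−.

Both ions are complex: the cation is named first with the plain metal name, the anion second with the -ate form; each ion's ligands are alphabetised independently.
The complex anion is given as 1−; its ligand charges sum to -2, so Ag = +1.
A 1:1 salt means the cation carries the equal and opposite charge, 1+.
Cation: ligand charges sum to -2; for the ion to be 1+, Re = +3.

bis(glycinato)bis(pyridine)rhenium(III) iodoisothiocyanatoargentate(I)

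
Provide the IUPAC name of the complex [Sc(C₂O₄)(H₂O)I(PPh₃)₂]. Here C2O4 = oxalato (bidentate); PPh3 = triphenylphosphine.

aquaiodooxalatobis(triphenylphosphine)scandium(III)

There is no counter-ion, so the complex is neutral overall.
Ligand charges: 1×oxalato (-2 each), 1×iodo (-1 each), 1×aqua (neutral), 2×triphenylphosphine (neutral); total -3. So Sc + (-3) = 0, giving Sc = +3.
Ligands are named alphabetically: aqua before iodo before oxalato before triphenylphosphine.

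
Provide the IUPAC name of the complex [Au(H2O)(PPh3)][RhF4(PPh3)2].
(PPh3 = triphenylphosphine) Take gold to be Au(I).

aqua(triphenylphosphine)gold(I) tetrafluorobis(triphenylphosphine)rhodate(III)

Au is given as +1; the cation's ligand charges sum to 0, so the complex cation is 1+.
A 1:1 salt means the anion carries the equal and opposite charge, 1−.
Anion: ligand charges sum to -4; for the ion to be 1−, Rh = +3.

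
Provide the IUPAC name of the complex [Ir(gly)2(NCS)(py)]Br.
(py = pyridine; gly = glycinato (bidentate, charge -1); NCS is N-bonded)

bis(glycinato)isothiocyanato(pyridine)iridium(IV) bromide

The 1 bromide counter-ion carries a total charge of -1, so each complex ion is 1+.
Ligand charges: 1×pyridine (neutral), 2×glycinato (-1 each), 1×isothiocyanato (-1 each); total -3. So Ir + (-3) = 1+, giving Ir = +4.
Ligands are named alphabetically: glycinato before isothiocyanato before pyridine.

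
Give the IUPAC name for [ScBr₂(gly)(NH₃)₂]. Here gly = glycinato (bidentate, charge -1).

diamminedibromo(glycinato)scandium(III)

There is no counter-ion, so the complex is neutral overall.
Ligand charges: 1×glycinato (-1 each), 2×ammine (neutral), 2×bromo (-1 each); total -3. So Sc + (-3) = 0, giving Sc = +3.
Ligands are named alphabetically: ammine before bromo before glycinato.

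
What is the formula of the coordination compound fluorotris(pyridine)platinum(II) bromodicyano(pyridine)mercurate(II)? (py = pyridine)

Cation [Pt…]: ligand charges -1, Pt(II) ⇒ ion charge 1+.
Anion [Hg…]: ligand charges -3, Hg(II) ⇒ ion charge 1−.
One 1+ cation balances one 1− anion.

[PtF(py)3][HgBr(CN)2(py)]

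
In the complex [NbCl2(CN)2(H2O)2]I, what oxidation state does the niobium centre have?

+5

1 iodide outside the brackets (-1 each) → the complex ion is 1+.
Ligand charges: 2×CN = -2; 2×Cl = -2; 2×H2O neutral; sum -4.
Nb + (-4) = 1+ ⇒ Nb is +5.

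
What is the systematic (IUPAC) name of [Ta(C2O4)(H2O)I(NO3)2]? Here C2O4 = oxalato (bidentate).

There is no counter-ion, so the complex is neutral overall.
Ligand charges: 1×aqua (neutral), 2×nitrato (-1 each), 1×iodo (-1 each), 1×oxalato (-2 each); total -5. So Ta + (-5) = 0, giving Ta = +5.
Ligands are named alphabetically: aqua before iodo before nitrato before oxalato.

aquaiododinitratooxalatotantalum(V)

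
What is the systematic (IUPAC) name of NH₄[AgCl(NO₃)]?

ammonium chloronitratoargentate(I)

The 1 ammonium counter-ion carries a total charge of +1, so each complex ion is 1−.
Ligand charges: 1×nitrato (-1 each), 1×chloro (-1 each); total -2. So Ag + (-2) = 1−, giving Ag = +1.
The complex ion is anionic, so silver takes the -ate form argentate(I).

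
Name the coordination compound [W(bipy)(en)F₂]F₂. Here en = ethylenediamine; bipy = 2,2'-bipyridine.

(2,2'-bipyridine)(ethylenediamine)difluorotungsten(IV) fluoride

The 2 fluoride counter-ions carry a total charge of -2, so each complex ion is 2+.
Ligand charges: 1×ethylenediamine (neutral), 2×fluoro (-1 each), 1×2,2'-bipyridine (neutral); total -2. So W + (-2) = 2+, giving W = +4.
Ligands are named alphabetically: bipyridine before ethylenediamine before fluoro.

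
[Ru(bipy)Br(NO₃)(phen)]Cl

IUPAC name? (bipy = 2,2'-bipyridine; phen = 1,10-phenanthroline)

(2,2'-bipyridine)bromonitrato(1,10-phenanthroline)ruthenium(III) chloride

The 1 chloride counter-ion carries a total charge of -1, so each complex ion is 1+.
Ligand charges: 1×bromo (-1 each), 1×2,2'-bipyridine (neutral), 1×1,10-phenanthroline (neutral), 1×nitrato (-1 each); total -2. So Ru + (-2) = 1+, giving Ru = +3.
Ligands are named alphabetically: bipyridine before bromo before nitrato before phenanthroline.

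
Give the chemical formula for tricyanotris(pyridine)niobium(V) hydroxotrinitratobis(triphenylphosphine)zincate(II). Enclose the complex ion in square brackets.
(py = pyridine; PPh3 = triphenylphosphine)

[Nb(CN)3(py)3][Zn(NO3)3(OH)(PPh3)2]

Cation [Nb…]: ligand charges -3, Nb(V) ⇒ ion charge 2+.
Anion [Zn…]: ligand charges -4, Zn(II) ⇒ ion charge 2−.
One 2+ cation balances one 2− anion.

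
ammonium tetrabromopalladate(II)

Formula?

Ligands: 4 bromo (Br, -1). Ligand charge sum = -4.
With Pd in oxidation state +2, the complex ion is [Pd...]^2−.
Charge balance with ammonium (+1) requires 1 complex ion per 2 ammonium.

(NH4)2[PdBr4]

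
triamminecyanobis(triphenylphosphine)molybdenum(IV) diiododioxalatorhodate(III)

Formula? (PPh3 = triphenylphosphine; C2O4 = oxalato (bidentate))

Cation [Mo…]: ligand charges -1, Mo(IV) ⇒ ion charge 3+.
Anion [Rh…]: ligand charges -6, Rh(III) ⇒ ion charge 3−.
One 3+ cation balances one 3− anion.

[Mo(CN)(NH3)3(PPh3)2][Rh(C2O4)2I2]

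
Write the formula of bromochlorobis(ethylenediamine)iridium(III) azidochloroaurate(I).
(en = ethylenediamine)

[IrBrCl(en)2][AuCl(N3)]

Cation [Ir…]: ligand charges -2, Ir(III) ⇒ ion charge 1+.
Anion [Au…]: ligand charges -2, Au(I) ⇒ ion charge 1−.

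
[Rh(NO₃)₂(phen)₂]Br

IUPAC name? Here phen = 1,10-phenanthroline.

The 1 bromide counter-ion carries a total charge of -1, so each complex ion is 1+.
Ligand charges: 2×nitrato (-1 each), 2×1,10-phenanthroline (neutral); total -2. So Rh + (-2) = 1+, giving Rh = +3.
Ligands are named alphabetically: nitrato before phenanthroline.

dinitratobis(1,10-phenanthroline)rhodium(III) bromide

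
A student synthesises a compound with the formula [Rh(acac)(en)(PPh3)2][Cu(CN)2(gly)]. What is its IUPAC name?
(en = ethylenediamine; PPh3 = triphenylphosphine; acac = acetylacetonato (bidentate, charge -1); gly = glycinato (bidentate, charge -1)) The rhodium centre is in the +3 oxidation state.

(acetylacetonato)(ethylenediamine)bis(triphenylphosphine)rhodium(III) dicyano(glycinato)cuprate(I)

Both ions are complex: the cation is named first with the plain metal name, the anion second with the -ate form; each ion's ligands are alphabetised independently.
Rh is given as +3; the cation's ligand charges sum to -1, so the complex cation is 2+.
A 1:1 salt means the anion carries the equal and opposite charge, 2−.
Anion: ligand charges sum to -3; for the ion to be 2−, Cu = +1.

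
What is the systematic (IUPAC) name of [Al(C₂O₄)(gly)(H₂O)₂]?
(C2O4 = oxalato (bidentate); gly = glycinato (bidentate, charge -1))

There is no counter-ion, so the complex is neutral overall.
Ligand charges: 1×oxalato (-2 each), 2×aqua (neutral), 1×glycinato (-1 each); total -3. So Al + (-3) = 0, giving Al = +3.
Ligands are named alphabetically: aqua before glycinato before oxalato.

diaqua(glycinato)oxalatoaluminium(III)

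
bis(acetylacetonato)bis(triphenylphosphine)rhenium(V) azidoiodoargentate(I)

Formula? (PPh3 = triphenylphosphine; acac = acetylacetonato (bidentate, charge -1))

[Re(acac)2(PPh3)2][AgI(N3)]3

Cation [Re…]: ligand charges -2, Re(V) ⇒ ion charge 3+.
Anion [Ag…]: ligand charges -2, Ag(I) ⇒ ion charge 1−.
One 3+ cation requires 3 of the 1− anion.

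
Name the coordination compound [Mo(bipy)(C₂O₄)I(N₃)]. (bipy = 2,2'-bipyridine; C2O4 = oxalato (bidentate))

azido(2,2'-bipyridine)iodooxalatomolybdenum(IV)

There is no counter-ion, so the complex is neutral overall.
Ligand charges: 1×azido (-1 each), 1×iodo (-1 each), 1×2,2'-bipyridine (neutral), 1×oxalato (-2 each); total -4. So Mo + (-4) = 0, giving Mo = +4.
Ligands are named alphabetically: azido before bipyridine before iodo before oxalato.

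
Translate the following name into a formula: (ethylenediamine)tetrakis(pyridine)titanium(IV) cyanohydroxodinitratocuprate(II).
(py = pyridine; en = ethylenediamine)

Cation [Ti…]: ligand charges 0, Ti(IV) ⇒ ion charge 4+.
Anion [Cu…]: ligand charges -4, Cu(II) ⇒ ion charge 2−.
One 4+ cation requires 2 of the 2− anion.

[Ti(en)(py)4][Cu(CN)(NO3)2(OH)]2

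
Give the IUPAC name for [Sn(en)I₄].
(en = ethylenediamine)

There is no counter-ion, so the complex is neutral overall.
Ligand charges: 1×ethylenediamine (neutral), 4×iodo (-1 each); total -4. So Sn + (-4) = 0, giving Sn = +4.
Ligands are named alphabetically: ethylenediamine before iodo.

(ethylenediamine)tetraiodotin(IV)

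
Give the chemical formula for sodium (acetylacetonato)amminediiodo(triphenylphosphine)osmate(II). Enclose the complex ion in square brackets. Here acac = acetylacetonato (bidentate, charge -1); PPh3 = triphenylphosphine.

Na[Os(acac)I2(NH3)(PPh3)]

Ligands: 1 acetylacetonato (acac, -1), 1 triphenylphosphine (PPh3, neutral), 1 ammine (NH3, neutral), 2 iodo (I, -1). Ligand charge sum = -3.
With Os in oxidation state +2, the complex ion is [Os...]^1−.
Charge balance with sodium (+1) requires 1 complex ion per 1 sodium.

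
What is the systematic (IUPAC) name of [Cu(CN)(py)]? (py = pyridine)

cyano(pyridine)copper(I)

There is no counter-ion, so the complex is neutral overall.
Ligand charges: 1×pyridine (neutral), 1×cyano (-1 each); total -1. So Cu + (-1) = 0, giving Cu = +1.
Ligands are named alphabetically: cyano before pyridine.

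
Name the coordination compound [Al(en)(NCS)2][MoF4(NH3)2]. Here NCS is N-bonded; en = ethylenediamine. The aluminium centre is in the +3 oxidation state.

(ethylenediamine)diisothiocyanatoaluminium(III) diamminetetrafluoromolybdate(III)

Both ions are complex: the cation is named first with the plain metal name, the anion second with the -ate form; each ion's ligands are alphabetised independently.
Al is given as +3; the cation's ligand charges sum to -2, so the complex cation is 1+.
A 1:1 salt means the anion carries the equal and opposite charge, 1−.
Anion: ligand charges sum to -4; for the ion to be 1−, Mo = +3.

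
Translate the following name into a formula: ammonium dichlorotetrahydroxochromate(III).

(NH4)3[CrCl2(OH)4]

Ligands: 4 hydroxo (OH, -1), 2 chloro (Cl, -1). Ligand charge sum = -6.
Charge balance with ammonium (+1) requires 1 complex ion per 3 ammonium.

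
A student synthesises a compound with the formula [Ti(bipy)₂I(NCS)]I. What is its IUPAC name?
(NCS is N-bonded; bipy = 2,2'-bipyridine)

The 1 iodide counter-ion carries a total charge of -1, so each complex ion is 1+.
Ligand charges: 1×iodo (-1 each), 1×isothiocyanato (-1 each), 2×2,2'-bipyridine (neutral); total -2. So Ti + (-2) = 1+, giving Ti = +3.
Ligands are named alphabetically: bipyridine before iodo before isothiocyanato.

bis(2,2'-bipyridine)iodoisothiocyanatotitanium(III) iodide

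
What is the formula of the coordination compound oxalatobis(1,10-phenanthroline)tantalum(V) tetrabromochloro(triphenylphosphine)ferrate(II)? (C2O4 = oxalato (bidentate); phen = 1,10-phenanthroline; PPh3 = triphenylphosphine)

Cation [Ta…]: ligand charges -2, Ta(V) ⇒ ion charge 3+.
Anion [Fe…]: ligand charges -5, Fe(II) ⇒ ion charge 3−.
One 3+ cation balances one 3− anion.

[Ta(C2O4)(phen)2][FeBr4Cl(PPh3)]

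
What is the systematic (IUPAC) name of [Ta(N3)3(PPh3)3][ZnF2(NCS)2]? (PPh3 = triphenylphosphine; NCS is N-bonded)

triazidotris(triphenylphosphine)tantalum(V) difluorodiisothiocyanatozincate(II)

Both ions are complex: the cation is named first with the plain metal name, the anion second with the -ate form; each ion's ligands are alphabetised independently.
Zinc is always +2 in its complexes; the anion's ligand charges sum to -4, so the complex anion is 2−.
A 1:1 salt means the cation carries the equal and opposite charge, 2+.
Cation: ligand charges sum to -3; for the ion to be 2+, Ta = +5.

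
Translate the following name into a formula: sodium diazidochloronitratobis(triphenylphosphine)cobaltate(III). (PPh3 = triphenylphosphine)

Ligands: 2 azido (N3, -1), 1 nitrato (NO3, -1), 1 chloro (Cl, -1), 2 triphenylphosphine (PPh3, neutral). Ligand charge sum = -4.
With Co in oxidation state +3, the complex ion is [Co...]^1−.
Charge balance with sodium (+1) requires 1 complex ion per 1 sodium.

Na[CoCl(N3)2(NO3)(PPh3)2]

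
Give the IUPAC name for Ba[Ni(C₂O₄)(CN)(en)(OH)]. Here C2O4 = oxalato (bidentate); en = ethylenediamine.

barium cyano(ethylenediamine)hydroxooxalatonickelate(II)

The 1 barium counter-ion carries a total charge of +2, so each complex ion is 2−.
Ligand charges: 1×oxalato (-2 each), 1×cyano (-1 each), 1×hydroxo (-1 each), 1×ethylenediamine (neutral); total -4. So Ni + (-4) = 2−, giving Ni = +2.
The complex ion is anionic, so nickel takes the -ate form nickelate(II).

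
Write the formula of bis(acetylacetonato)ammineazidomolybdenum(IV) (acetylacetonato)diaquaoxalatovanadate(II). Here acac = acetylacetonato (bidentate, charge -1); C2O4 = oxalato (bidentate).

Cation [Mo…]: ligand charges -3, Mo(IV) ⇒ ion charge 1+.
Anion [V…]: ligand charges -3, V(II) ⇒ ion charge 1−.

[Mo(acac)2(N3)(NH3)][V(acac)(C2O4)(H2O)2]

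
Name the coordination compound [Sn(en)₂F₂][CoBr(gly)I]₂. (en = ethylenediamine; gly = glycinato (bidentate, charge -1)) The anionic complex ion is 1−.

Both ions are complex: the cation is named first with the plain metal name, the anion second with the -ate form; each ion's ligands are alphabetised independently.
The complex anion is given as 1−; its ligand charges sum to -3, so Co = +2.
With 2 anions per cation, the cation must be 2×1 = 2+.
Cation: ligand charges sum to -2; for the ion to be 2+, Sn = +4.

bis(ethylenediamine)difluorotin(IV) bromo(glycinato)iodocobaltate(II)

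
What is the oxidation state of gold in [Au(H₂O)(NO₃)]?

No counter-ion: the bracketed complex is neutral.
Ligand charges: 1×NO3 = -1; 1×H2O neutral; sum -1.
Au + (-1) = 0 ⇒ Au is +1.

+1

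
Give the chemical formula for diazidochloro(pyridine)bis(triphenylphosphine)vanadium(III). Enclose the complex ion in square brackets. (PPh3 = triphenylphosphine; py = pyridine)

[VCl(N3)2(PPh3)2(py)]

Ligands: 1 chloro (Cl, -1), 2 azido (N3, -1), 2 triphenylphosphine (PPh3, neutral), 1 pyridine (py, neutral). Ligand charge sum = -3.
With V in oxidation state +3, the complex ion is [V...].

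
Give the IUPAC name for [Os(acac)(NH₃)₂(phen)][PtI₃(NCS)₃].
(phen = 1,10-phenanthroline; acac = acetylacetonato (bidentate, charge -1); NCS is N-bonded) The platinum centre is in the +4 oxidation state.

Pt is given as +4; the anion's ligand charges sum to -6, so the complex anion is 2−.
A 1:1 salt means the cation carries the equal and opposite charge, 2+.
Cation: ligand charges sum to -1; for the ion to be 2+, Os = +3.

(acetylacetonato)diammine(1,10-phenanthroline)osmium(III) triiodotriisothiocyanatoplatinate(IV)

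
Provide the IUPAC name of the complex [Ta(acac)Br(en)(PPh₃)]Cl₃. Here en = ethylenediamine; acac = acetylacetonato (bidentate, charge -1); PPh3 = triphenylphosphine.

The 3 chloride counter-ions carry a total charge of -3, so each complex ion is 3+.
Ligand charges: 1×bromo (-1 each), 1×ethylenediamine (neutral), 1×acetylacetonato (-1 each), 1×triphenylphosphine (neutral); total -2. So Ta + (-2) = 3+, giving Ta = +5.
Ligands are named alphabetically: acetylacetonato before bromo before ethylenediamine before triphenylphosphine.

(acetylacetonato)bromo(ethylenediamine)(triphenylphosphine)tantalum(V) chloride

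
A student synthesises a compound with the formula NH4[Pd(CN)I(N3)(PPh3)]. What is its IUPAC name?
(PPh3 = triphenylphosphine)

The 1 ammonium counter-ion carries a total charge of +1, so each complex ion is 1−.
Ligand charges: 1×iodo (-1 each), 1×triphenylphosphine (neutral), 1×cyano (-1 each), 1×azido (-1 each); total -3. So Pd + (-3) = 1−, giving Pd = +2.
Ligands are named alphabetically: azido before cyano before iodo before triphenylphosphine.
The complex ion is anionic, so palladium takes the -ate form palladate(II).

ammonium azidocyanoiodo(triphenylphosphine)palladate(II)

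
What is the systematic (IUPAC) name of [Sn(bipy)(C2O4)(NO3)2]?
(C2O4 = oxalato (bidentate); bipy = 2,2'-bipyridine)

(2,2'-bipyridine)dinitratooxalatotin(IV)

There is no counter-ion, so the complex is neutral overall.
Ligand charges: 2×nitrato (-1 each), 1×oxalato (-2 each), 1×2,2'-bipyridine (neutral); total -4. So Sn + (-4) = 0, giving Sn = +4.
Ligands are named alphabetically: bipyridine before nitrato before oxalato.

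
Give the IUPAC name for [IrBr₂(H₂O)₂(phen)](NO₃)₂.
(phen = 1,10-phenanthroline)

diaquadibromo(1,10-phenanthroline)iridium(IV) nitrate

The 2 nitrate counter-ions carry a total charge of -2, so each complex ion is 2+.
Ligand charges: 1×1,10-phenanthroline (neutral), 2×bromo (-1 each), 2×aqua (neutral); total -2. So Ir + (-2) = 2+, giving Ir = +4.
Ligands are named alphabetically: aqua before bromo before phenanthroline.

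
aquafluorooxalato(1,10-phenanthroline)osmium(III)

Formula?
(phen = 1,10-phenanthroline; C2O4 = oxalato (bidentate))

[Os(C2O4)F(H2O)(phen)]

Ligands: 1 1,10-phenanthroline (phen, neutral), 1 fluoro (F, -1), 1 aqua (H2O, neutral), 1 oxalato (C2O4, -2). Ligand charge sum = -3.
With Os in oxidation state +3, the complex ion is [Os...].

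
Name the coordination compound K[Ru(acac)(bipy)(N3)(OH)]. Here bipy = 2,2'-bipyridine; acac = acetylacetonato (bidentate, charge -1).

potassium (acetylacetonato)azido(2,2'-bipyridine)hydroxoruthenate(II)

The 1 potassium counter-ion carries a total charge of +1, so each complex ion is 1−.
Ligand charges: 1×2,2'-bipyridine (neutral), 1×hydroxo (-1 each), 1×azido (-1 each), 1×acetylacetonato (-1 each); total -3. So Ru + (-3) = 1−, giving Ru = +2.
Ligands are named alphabetically: acetylacetonato before azido before bipyridine before hydroxo.
The complex ion is anionic, so ruthenium takes the -ate form ruthenate(II).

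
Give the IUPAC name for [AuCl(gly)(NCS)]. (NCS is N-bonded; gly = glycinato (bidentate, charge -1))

There is no counter-ion, so the complex is neutral overall.
Ligand charges: 1×isothiocyanato (-1 each), 1×chloro (-1 each), 1×glycinato (-1 each); total -3. So Au + (-3) = 0, giving Au = +3.
Ligands are named alphabetically: chloro before glycinato before isothiocyanato.

chloro(glycinato)isothiocyanatogold(III)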